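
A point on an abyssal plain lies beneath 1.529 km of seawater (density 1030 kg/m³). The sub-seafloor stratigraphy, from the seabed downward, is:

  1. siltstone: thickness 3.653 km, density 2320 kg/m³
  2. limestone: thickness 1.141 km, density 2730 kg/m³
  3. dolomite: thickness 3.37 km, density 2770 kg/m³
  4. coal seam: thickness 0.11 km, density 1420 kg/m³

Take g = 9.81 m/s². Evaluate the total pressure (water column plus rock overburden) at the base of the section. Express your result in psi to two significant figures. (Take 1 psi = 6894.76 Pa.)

32000 psi

seawater: 1030 kg/m³ × 9.81 m/s² × 1529 m = 1.545×10^7 Pa = 2241 psi
siltstone: 2320 kg/m³ × 9.81 m/s² × 3653 m = 8.314×10^7 Pa = 12058 psi
limestone: 2730 kg/m³ × 9.81 m/s² × 1141 m = 3.056×10^7 Pa = 4432 psi
dolomite: 2770 kg/m³ × 9.81 m/s² × 3370 m = 9.158×10^7 Pa = 13282 psi
coal seam: 1420 kg/m³ × 9.81 m/s² × 110 m = 1.532×10^6 Pa = 222.2 psi
Total = 2241 + 12058 + 4432 + 13282 + 222.2 = 32235 psi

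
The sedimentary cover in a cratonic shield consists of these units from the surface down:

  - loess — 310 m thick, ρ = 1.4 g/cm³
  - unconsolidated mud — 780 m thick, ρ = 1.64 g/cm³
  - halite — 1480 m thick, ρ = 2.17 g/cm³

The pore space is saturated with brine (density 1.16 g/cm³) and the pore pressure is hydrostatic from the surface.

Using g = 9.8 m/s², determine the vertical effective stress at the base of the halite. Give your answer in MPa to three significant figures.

Overburden (lithostatic) stress σ_v:
loess: 1400 kg/m³ × 9.8 m/s² × 310 m = 4.253×10^6 Pa = 4.253 MPa
unconsolidated mud: 1640 kg/m³ × 9.8 m/s² × 780 m = 1.254×10^7 Pa = 12.54 MPa
halite: 2170 kg/m³ × 9.8 m/s² × 1480 m = 3.147×10^7 Pa = 31.47 MPa
Total = 4.253 + 12.54 + 31.47 = 48.263 MPa
Pore pressure P_p = 1160 kg/m³ × 9.8 m/s² × 2570 m = 2.922×10^7 Pa = 29.22 MPa
Effective stress σ' = σ_v − P_p = 48.26 − 29.22 = 19.047 MPa

19.0 MPa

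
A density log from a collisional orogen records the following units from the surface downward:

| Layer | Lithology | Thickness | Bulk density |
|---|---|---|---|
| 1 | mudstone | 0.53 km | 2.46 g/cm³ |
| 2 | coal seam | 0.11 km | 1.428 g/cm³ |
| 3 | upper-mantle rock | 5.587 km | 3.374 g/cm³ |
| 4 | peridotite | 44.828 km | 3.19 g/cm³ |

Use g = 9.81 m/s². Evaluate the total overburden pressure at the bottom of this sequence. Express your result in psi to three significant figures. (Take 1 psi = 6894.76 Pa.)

232000 psi

mudstone: 2460 kg/m³ × 9.81 m/s² × 530 m = 1.279×10^7 Pa = 1855 psi
coal seam: 1428 kg/m³ × 9.81 m/s² × 110 m = 1.541×10^6 Pa = 223.5 psi
upper-mantle rock: 3374 kg/m³ × 9.81 m/s² × 5587 m = 1.849×10^8 Pa = 26821 psi
peridotite: 3190 kg/m³ × 9.81 m/s² × 44828 m = 1.403×10^9 Pa = 2.035×10^5 psi
Total = 1855 + 223.5 + 26821 + 2.035×10^5 = 2.3236×10^5 psi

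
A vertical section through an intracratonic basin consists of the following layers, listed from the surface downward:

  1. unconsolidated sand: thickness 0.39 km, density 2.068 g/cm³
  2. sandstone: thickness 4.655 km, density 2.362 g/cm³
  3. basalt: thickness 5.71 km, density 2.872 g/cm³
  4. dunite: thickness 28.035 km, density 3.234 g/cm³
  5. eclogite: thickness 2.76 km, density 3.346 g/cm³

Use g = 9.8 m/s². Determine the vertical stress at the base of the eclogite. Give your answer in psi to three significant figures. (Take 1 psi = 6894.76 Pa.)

182000 psi

unconsolidated sand: 2068 kg/m³ × 9.8 m/s² × 390 m = 7.904×10^6 Pa = 1146 psi
sandstone: 2362 kg/m³ × 9.8 m/s² × 4655 m = 1.078×10^8 Pa = 15628 psi
basalt: 2872 kg/m³ × 9.8 m/s² × 5710 m = 1.607×10^8 Pa = 23309 psi
dunite: 3234 kg/m³ × 9.8 m/s² × 28035 m = 8.885×10^8 Pa = 1.289×10^5 psi
eclogite: 3346 kg/m³ × 9.8 m/s² × 2760 m = 9.050×10^7 Pa = 13126 psi
Total = 1146 + 15628 + 23309 + 1.289×10^5 + 13126 = 1.8208×10^5 psi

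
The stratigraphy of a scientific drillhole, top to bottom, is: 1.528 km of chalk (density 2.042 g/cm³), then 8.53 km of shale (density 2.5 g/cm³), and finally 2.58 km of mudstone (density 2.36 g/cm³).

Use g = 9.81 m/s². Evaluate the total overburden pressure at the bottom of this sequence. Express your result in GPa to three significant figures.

0.300 GPa

chalk: 2042 kg/m³ × 9.81 m/s² × 1528 m = 3.061×10^7 Pa = 0.03061 GPa
shale: 2500 kg/m³ × 9.81 m/s² × 8530 m = 2.092×10^8 Pa = 0.2092 GPa
mudstone: 2360 kg/m³ × 9.81 m/s² × 2580 m = 5.973×10^7 Pa = 0.05973 GPa
Total = 0.03061 + 0.2092 + 0.05973 = 0.29954 GPa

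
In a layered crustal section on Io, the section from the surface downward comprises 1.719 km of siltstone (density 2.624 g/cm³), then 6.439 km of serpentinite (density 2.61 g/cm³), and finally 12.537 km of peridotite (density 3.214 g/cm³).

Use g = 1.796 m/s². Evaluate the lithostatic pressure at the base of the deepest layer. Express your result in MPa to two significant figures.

110 MPa

siltstone: 2624 kg/m³ × 1.796 m/s² × 1719 m = 8.101×10^6 Pa = 8.101 MPa
serpentinite: 2610 kg/m³ × 1.796 m/s² × 6439 m = 3.018×10^7 Pa = 30.18 MPa
peridotite: 3214 kg/m³ × 1.796 m/s² × 12537 m = 7.237×10^7 Pa = 72.37 MPa
Total = 8.101 + 30.18 + 72.37 = 110.65 MPa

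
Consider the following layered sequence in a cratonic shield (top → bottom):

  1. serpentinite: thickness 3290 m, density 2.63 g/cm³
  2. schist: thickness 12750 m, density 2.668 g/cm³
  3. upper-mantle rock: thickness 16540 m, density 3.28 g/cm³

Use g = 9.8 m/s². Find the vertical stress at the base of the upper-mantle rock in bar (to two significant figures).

9500 bar

serpentinite: 2630 kg/m³ × 9.8 m/s² × 3290 m = 8.480×10^7 Pa = 848.0 bar
schist: 2668 kg/m³ × 9.8 m/s² × 12750 m = 3.334×10^8 Pa = 3334 bar
upper-mantle rock: 3280 kg/m³ × 9.8 m/s² × 16540 m = 5.317×10^8 Pa = 5317 bar
Total = 848.0 + 3334 + 5317 = 9498.2 bar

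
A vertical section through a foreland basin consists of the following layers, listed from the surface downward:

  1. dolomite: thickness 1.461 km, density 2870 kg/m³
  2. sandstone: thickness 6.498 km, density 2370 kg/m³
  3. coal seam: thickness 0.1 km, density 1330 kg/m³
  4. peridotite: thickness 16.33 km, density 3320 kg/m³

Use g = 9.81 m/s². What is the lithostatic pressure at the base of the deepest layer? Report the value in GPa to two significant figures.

0.73 GPa

dolomite: 2870 kg/m³ × 9.81 m/s² × 1461 m = 4.113×10^7 Pa = 0.04113 GPa
sandstone: 2370 kg/m³ × 9.81 m/s² × 6498 m = 1.511×10^8 Pa = 0.1511 GPa
coal seam: 1330 kg/m³ × 9.81 m/s² × 100 m = 1.305×10^6 Pa = 1.305×10^-3 GPa
peridotite: 3320 kg/m³ × 9.81 m/s² × 16330 m = 5.319×10^8 Pa = 0.5319 GPa
Total = 0.04113 + 0.1511 + 1.305×10^-3 + 0.5319 = 0.72537 GPa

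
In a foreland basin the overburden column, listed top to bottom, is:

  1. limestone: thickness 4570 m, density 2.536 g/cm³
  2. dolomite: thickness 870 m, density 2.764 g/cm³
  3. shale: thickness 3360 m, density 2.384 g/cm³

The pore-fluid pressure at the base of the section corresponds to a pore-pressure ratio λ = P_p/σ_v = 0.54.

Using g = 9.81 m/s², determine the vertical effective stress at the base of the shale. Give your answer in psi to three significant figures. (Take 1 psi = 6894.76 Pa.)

Overburden (lithostatic) stress σ_v:
limestone: 2536 kg/m³ × 9.81 m/s² × 4570 m = 1.137×10^8 Pa = 113.7 MPa
dolomite: 2764 kg/m³ × 9.81 m/s² × 870 m = 2.359×10^7 Pa = 23.59 MPa
shale: 2384 kg/m³ × 9.81 m/s² × 3360 m = 7.858×10^7 Pa = 78.58 MPa
Total = 113.7 + 23.59 + 78.58 = 215.86 MPa
Pore pressure P_p = λ·σ_v = 0.54 × 215.9 MPa = 116.6 MPa
Effective stress σ' = σ_v − P_p = 215.9 − 116.6 = 99.297 MPa = 14402 psi

14400 psi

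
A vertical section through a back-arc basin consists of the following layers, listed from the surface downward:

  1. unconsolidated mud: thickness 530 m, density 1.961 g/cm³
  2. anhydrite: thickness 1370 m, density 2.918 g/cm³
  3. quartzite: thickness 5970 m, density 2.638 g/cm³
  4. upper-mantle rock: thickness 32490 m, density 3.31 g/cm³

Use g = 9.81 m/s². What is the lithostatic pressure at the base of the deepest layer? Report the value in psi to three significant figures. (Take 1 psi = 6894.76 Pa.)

unconsolidated mud: 1961 kg/m³ × 9.81 m/s² × 530 m = 1.020×10^7 Pa = 1479 psi
anhydrite: 2918 kg/m³ × 9.81 m/s² × 1370 m = 3.922×10^7 Pa = 5688 psi
quartzite: 2638 kg/m³ × 9.81 m/s² × 5970 m = 1.545×10^8 Pa = 22408 psi
upper-mantle rock: 3310 kg/m³ × 9.81 m/s² × 32490 m = 1.055×10^9 Pa = 1.530×10^5 psi
Total = 1479 + 5688 + 22408 + 1.530×10^5 = 1.8259×10^5 psi

183000 psi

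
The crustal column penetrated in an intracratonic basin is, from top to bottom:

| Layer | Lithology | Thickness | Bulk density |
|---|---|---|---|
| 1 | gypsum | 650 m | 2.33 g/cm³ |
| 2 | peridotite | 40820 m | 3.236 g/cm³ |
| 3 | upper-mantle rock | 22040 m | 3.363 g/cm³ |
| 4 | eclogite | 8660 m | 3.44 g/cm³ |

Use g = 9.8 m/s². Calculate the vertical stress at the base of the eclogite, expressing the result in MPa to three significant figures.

gypsum: 2330 kg/m³ × 9.8 m/s² × 650 m = 1.484×10^7 Pa = 14.84 MPa
peridotite: 3236 kg/m³ × 9.8 m/s² × 40820 m = 1.295×10^9 Pa = 1295 MPa
upper-mantle rock: 3363 kg/m³ × 9.8 m/s² × 22040 m = 7.264×10^8 Pa = 726.4 MPa
eclogite: 3440 kg/m³ × 9.8 m/s² × 8660 m = 2.919×10^8 Pa = 291.9 MPa
Total = 14.84 + 1295 + 726.4 + 291.9 = 2327.7 MPa

2330 MPa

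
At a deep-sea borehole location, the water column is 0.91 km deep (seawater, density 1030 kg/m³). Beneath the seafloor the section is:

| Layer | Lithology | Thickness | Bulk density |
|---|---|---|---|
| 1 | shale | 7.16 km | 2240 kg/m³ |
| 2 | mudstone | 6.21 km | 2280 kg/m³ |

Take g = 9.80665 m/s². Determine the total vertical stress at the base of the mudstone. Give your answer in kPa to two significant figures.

seawater: 1030 kg/m³ × 9.80665 m/s² × 910 m = 9.192×10^6 Pa = 9192 kPa
shale: 2240 kg/m³ × 9.80665 m/s² × 7160 m = 1.573×10^8 Pa = 1.573×10^5 kPa
mudstone: 2280 kg/m³ × 9.80665 m/s² × 6210 m = 1.389×10^8 Pa = 1.389×10^5 kPa
Total = 9192 + 1.573×10^5 + 1.389×10^5 = 3.0533×10^5 kPa

310000 kPa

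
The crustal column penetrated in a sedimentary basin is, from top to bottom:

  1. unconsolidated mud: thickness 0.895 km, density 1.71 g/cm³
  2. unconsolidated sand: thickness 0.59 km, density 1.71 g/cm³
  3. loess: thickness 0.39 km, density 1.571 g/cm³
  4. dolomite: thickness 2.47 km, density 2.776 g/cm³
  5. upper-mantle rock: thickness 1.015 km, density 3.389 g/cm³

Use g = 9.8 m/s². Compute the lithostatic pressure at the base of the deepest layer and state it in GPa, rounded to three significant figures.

unconsolidated mud: 1710 kg/m³ × 9.8 m/s² × 895 m = 1.500×10^7 Pa = 0.01500 GPa
unconsolidated sand: 1710 kg/m³ × 9.8 m/s² × 590 m = 9.887×10^6 Pa = 9.887×10^-3 GPa
loess: 1571 kg/m³ × 9.8 m/s² × 390 m = 6.004×10^6 Pa = 6.004×10^-3 GPa
dolomite: 2776 kg/m³ × 9.8 m/s² × 2470 m = 6.720×10^7 Pa = 0.06720 GPa
upper-mantle rock: 3389 kg/m³ × 9.8 m/s² × 1015 m = 3.371×10^7 Pa = 0.03371 GPa
Total = 0.01500 + 9.887×10^-3 + 6.004×10^-3 + 0.06720 + 0.03371 = 0.13180 GPa

0.132 GPa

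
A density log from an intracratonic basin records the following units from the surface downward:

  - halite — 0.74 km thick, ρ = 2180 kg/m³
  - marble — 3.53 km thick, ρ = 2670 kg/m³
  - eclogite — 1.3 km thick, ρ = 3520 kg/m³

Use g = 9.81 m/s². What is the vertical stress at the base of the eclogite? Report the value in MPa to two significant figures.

halite: 2180 kg/m³ × 9.81 m/s² × 740 m = 1.583×10^7 Pa = 15.83 MPa
marble: 2670 kg/m³ × 9.81 m/s² × 3530 m = 9.246×10^7 Pa = 92.46 MPa
eclogite: 3520 kg/m³ × 9.81 m/s² × 1300 m = 4.489×10^7 Pa = 44.89 MPa
Total = 15.83 + 92.46 + 44.89 = 153.18 MPa

150 MPa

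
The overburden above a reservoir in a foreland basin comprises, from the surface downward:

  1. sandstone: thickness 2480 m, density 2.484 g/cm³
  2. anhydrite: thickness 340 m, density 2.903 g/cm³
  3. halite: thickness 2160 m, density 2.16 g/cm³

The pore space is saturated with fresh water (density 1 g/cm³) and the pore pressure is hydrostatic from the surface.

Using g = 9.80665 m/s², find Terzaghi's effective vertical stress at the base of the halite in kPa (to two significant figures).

67000 kPa

Overburden (lithostatic) stress σ_v:
sandstone: 2484 kg/m³ × 9.80665 m/s² × 2480 m = 6.041×10^7 Pa = 60.41 MPa
anhydrite: 2903 kg/m³ × 9.80665 m/s² × 340 m = 9.679×10^6 Pa = 9.679 MPa
halite: 2160 kg/m³ × 9.80665 m/s² × 2160 m = 4.575×10^7 Pa = 45.75 MPa
Total = 60.41 + 9.679 + 45.75 = 115.85 MPa
Pore pressure P_p = 1000 kg/m³ × 9.80665 m/s² × 4980 m = 4.884×10^7 Pa = 48.84 MPa
Effective stress σ' = σ_v − P_p = 115.8 − 48.84 = 67.008 MPa = 67008 kPa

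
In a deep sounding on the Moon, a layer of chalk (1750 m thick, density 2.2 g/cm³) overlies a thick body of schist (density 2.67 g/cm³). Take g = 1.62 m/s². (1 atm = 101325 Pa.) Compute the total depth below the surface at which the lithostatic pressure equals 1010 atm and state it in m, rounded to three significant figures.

Pressure at base of upper layers: 2200×1.62×1750 = 6.237×10^6 Pa = 61.55 atm
Remaining pressure to be supplied by schist: 1.023×10^8 − 6.237×10^6 = 9.610×10^7 Pa
Additional depth in schist = 9.610×10^7 Pa / (2670 kg/m³ × 1.62 m/s²) = 22218 m
Total depth = 1750 m + 22218 m = 23968 m

24000 m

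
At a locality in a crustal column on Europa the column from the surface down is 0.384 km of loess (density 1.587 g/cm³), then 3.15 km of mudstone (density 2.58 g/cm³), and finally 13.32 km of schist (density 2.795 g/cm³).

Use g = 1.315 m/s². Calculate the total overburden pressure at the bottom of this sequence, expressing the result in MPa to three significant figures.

60.4 MPa

loess: 1587 kg/m³ × 1.315 m/s² × 384 m = 8.014×10^5 Pa = 0.8014 MPa
mudstone: 2580 kg/m³ × 1.315 m/s² × 3150 m = 1.069×10^7 Pa = 10.69 MPa
schist: 2795 kg/m³ × 1.315 m/s² × 13320 m = 4.896×10^7 Pa = 48.96 MPa
Total = 0.8014 + 10.69 + 48.96 = 60.445 MPa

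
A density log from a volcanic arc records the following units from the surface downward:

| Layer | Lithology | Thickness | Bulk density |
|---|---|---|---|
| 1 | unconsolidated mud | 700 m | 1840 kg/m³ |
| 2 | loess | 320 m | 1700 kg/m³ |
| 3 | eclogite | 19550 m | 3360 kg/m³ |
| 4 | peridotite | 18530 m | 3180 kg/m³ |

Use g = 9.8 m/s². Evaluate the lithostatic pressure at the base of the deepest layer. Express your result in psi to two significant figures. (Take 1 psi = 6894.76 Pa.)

unconsolidated mud: 1840 kg/m³ × 9.8 m/s² × 700 m = 1.262×10^7 Pa = 1831 psi
loess: 1700 kg/m³ × 9.8 m/s² × 320 m = 5.331×10^6 Pa = 773.2 psi
eclogite: 3360 kg/m³ × 9.8 m/s² × 19550 m = 6.437×10^8 Pa = 93367 psi
peridotite: 3180 kg/m³ × 9.8 m/s² × 18530 m = 5.775×10^8 Pa = 83755 psi
Total = 1831 + 773.2 + 93367 + 83755 = 1.7973×10^5 psi

180000 psi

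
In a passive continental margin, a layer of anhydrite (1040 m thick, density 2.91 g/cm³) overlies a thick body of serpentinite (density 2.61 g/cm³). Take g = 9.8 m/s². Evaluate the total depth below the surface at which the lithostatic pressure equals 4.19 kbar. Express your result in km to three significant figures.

Pressure at base of upper layers: 2910×9.8×1040 = 2.966×10^7 Pa = 0.2966 kbar
Remaining pressure to be supplied by serpentinite: 4.190×10^8 − 2.966×10^7 = 3.893×10^8 Pa
Additional depth in serpentinite = 3.893×10^8 Pa / (2610 kg/m³ × 9.8 m/s²) = 15222 m
Total depth = 1040 m + 15222 m = 16262 m
= 16.262 km

16.3 km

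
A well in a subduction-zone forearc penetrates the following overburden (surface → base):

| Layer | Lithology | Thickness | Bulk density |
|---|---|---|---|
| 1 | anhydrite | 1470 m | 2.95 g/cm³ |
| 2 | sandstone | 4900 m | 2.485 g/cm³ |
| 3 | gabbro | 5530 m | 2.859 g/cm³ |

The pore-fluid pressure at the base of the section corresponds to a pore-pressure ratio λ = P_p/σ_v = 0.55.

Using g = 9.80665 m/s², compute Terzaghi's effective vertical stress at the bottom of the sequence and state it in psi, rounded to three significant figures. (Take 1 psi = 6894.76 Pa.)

Overburden (lithostatic) stress σ_v:
anhydrite: 2950 kg/m³ × 9.80665 m/s² × 1470 m = 4.253×10^7 Pa = 42.53 MPa
sandstone: 2485 kg/m³ × 9.80665 m/s² × 4900 m = 1.194×10^8 Pa = 119.4 MPa
gabbro: 2859 kg/m³ × 9.80665 m/s² × 5530 m = 1.550×10^8 Pa = 155.0 MPa
Total = 42.53 + 119.4 + 155.0 = 316.98 MPa
Pore pressure P_p = λ·σ_v = 0.55 × 317.0 MPa = 174.3 MPa
Effective stress σ' = σ_v − P_p = 317.0 − 174.3 = 142.64 MPa = 20689 psi

20700 psi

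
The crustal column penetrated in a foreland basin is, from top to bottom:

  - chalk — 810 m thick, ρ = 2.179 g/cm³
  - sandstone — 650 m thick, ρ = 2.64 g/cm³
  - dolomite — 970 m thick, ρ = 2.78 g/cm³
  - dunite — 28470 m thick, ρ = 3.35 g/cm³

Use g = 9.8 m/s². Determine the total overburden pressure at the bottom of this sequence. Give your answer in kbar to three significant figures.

chalk: 2179 kg/m³ × 9.8 m/s² × 810 m = 1.730×10^7 Pa = 0.1730 kbar
sandstone: 2640 kg/m³ × 9.8 m/s² × 650 m = 1.682×10^7 Pa = 0.1682 kbar
dolomite: 2780 kg/m³ × 9.8 m/s² × 970 m = 2.643×10^7 Pa = 0.2643 kbar
dunite: 3350 kg/m³ × 9.8 m/s² × 28470 m = 9.347×10^8 Pa = 9.347 kbar
Total = 0.1730 + 0.1682 + 0.2643 + 9.347 = 9.9521 kbar

9.95 kbar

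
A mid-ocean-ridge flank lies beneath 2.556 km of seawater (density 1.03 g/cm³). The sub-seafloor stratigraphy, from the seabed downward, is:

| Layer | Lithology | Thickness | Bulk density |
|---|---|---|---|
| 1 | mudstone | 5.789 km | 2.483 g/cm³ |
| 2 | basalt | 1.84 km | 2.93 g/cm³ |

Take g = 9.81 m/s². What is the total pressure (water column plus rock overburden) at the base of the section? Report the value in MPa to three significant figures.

seawater: 1030 kg/m³ × 9.81 m/s² × 2556 m = 2.583×10^7 Pa = 25.83 MPa
mudstone: 2483 kg/m³ × 9.81 m/s² × 5789 m = 1.410×10^8 Pa = 141.0 MPa
basalt: 2930 kg/m³ × 9.81 m/s² × 1840 m = 5.289×10^7 Pa = 52.89 MPa
Total = 25.83 + 141.0 + 52.89 = 219.72 MPa

220 MPa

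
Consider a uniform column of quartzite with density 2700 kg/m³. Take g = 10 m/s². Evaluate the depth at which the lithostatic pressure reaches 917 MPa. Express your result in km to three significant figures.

h = P/(ρg) = 917 MPa / (2700 kg/m³ × 10 m/s²) = 9.170×10^8 Pa / 27000 Pa/m = 33963 m
= 33.963 km

34.0 km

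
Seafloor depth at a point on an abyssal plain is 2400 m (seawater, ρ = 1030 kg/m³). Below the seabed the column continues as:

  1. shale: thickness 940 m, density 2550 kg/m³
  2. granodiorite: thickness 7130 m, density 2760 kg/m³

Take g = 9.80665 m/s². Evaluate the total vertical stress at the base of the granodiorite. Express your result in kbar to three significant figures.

seawater: 1030 kg/m³ × 9.80665 m/s² × 2400 m = 2.424×10^7 Pa = 0.2424 kbar
shale: 2550 kg/m³ × 9.80665 m/s² × 940 m = 2.351×10^7 Pa = 0.2351 kbar
granodiorite: 2760 kg/m³ × 9.80665 m/s² × 7130 m = 1.930×10^8 Pa = 1.930 kbar
Total = 0.2424 + 0.2351 + 1.930 = 2.4073 kbar

2.41 kbar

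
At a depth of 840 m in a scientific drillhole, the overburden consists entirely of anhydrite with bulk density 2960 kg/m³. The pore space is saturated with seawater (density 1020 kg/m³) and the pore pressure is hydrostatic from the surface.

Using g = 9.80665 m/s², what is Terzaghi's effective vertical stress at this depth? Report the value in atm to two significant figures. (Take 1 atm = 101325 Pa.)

160 atm

Overburden (lithostatic) stress σ_v:
anhydrite: 2960 kg/m³ × 9.80665 m/s² × 840 m = 2.438×10^7 Pa = 24.38 MPa
Pore pressure P_p = 1020 kg/m³ × 9.80665 m/s² × 840 m = 8.402×10^6 Pa = 8.402 MPa
Effective stress σ' = σ_v − P_p = 24.38 − 8.402 = 15.981 MPa = 157.72 atm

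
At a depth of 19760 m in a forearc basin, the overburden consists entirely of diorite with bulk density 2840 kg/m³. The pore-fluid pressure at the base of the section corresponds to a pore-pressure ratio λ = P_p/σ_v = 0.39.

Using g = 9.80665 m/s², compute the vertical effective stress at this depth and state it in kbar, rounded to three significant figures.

3.36 kbar

Overburden (lithostatic) stress σ_v:
diorite: 2840 kg/m³ × 9.80665 m/s² × 19760 m = 5.503×10^8 Pa = 550.3 MPa
Pore pressure P_p = λ·σ_v = 0.39 × 550.3 MPa = 214.6 MPa
Effective stress σ' = σ_v − P_p = 550.3 − 214.6 = 335.70 MPa = 3.3570 kbar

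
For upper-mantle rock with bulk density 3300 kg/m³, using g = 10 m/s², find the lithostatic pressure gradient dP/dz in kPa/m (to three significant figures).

33.0 kPa/m

dP/dz = ρg = 3300 kg/m³ × 10 m/s² = 33000 Pa/m
= 33000 Pa/m × (1 kPa/m / 1000.0 Pa/m) = 33.000 kPa/m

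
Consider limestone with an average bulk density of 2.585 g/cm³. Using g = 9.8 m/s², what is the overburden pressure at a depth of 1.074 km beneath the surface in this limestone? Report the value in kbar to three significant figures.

limestone: 2585 kg/m³ × 9.8 m/s² × 1074 m = 2.721×10^7 Pa = 0.2721 kbar

0.272 kbar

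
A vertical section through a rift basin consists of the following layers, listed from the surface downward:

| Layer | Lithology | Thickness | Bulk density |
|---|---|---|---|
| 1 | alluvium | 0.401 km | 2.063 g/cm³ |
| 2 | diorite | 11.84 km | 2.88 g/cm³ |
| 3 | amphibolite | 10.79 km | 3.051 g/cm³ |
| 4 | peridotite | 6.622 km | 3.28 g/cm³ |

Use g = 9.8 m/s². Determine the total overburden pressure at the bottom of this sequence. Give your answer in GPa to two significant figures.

0.88 GPa

alluvium: 2063 kg/m³ × 9.8 m/s² × 401 m = 8.107×10^6 Pa = 8.107×10^-3 GPa
diorite: 2880 kg/m³ × 9.8 m/s² × 11840 m = 3.342×10^8 Pa = 0.3342 GPa
amphibolite: 3051 kg/m³ × 9.8 m/s² × 10790 m = 3.226×10^8 Pa = 0.3226 GPa
peridotite: 3280 kg/m³ × 9.8 m/s² × 6622 m = 2.129×10^8 Pa = 0.2129 GPa
Total = 8.107×10^-3 + 0.3342 + 0.3226 + 0.2129 = 0.87776 GPa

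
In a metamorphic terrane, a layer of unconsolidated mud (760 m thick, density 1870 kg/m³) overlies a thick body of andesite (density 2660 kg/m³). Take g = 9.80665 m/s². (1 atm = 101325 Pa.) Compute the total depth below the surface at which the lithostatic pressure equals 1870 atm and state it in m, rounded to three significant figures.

7490 m

Pressure at base of upper layers: 1870×9.80665×760 = 1.394×10^7 Pa = 137.5 atm
Remaining pressure to be supplied by andesite: 1.895×10^8 − 1.394×10^7 = 1.755×10^8 Pa
Additional depth in andesite = 1.755×10^8 Pa / (2660 kg/m³ × 9.80665 m/s²) = 6729.4 m
Total depth = 760 m + 6729.4 m = 7489.4 m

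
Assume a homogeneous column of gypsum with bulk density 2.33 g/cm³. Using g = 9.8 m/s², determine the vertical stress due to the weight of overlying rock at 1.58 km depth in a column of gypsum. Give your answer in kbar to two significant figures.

0.36 kbar

gypsum: 2330 kg/m³ × 9.8 m/s² × 1580 m = 3.608×10^7 Pa = 0.3608 kbar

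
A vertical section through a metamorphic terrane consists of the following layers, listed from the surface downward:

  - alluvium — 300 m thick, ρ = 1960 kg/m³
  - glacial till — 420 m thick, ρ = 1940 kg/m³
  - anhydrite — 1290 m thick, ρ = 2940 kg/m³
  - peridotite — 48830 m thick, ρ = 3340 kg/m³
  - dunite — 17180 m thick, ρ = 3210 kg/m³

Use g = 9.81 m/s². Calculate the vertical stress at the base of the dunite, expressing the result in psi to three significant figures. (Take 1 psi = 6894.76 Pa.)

318000 psi

alluvium: 1960 kg/m³ × 9.81 m/s² × 300 m = 5.768×10^6 Pa = 836.6 psi
glacial till: 1940 kg/m³ × 9.81 m/s² × 420 m = 7.993×10^6 Pa = 1159 psi
anhydrite: 2940 kg/m³ × 9.81 m/s² × 1290 m = 3.721×10^7 Pa = 5396 psi
peridotite: 3340 kg/m³ × 9.81 m/s² × 48830 m = 1.600×10^9 Pa = 2.321×10^5 psi
dunite: 3210 kg/m³ × 9.81 m/s² × 17180 m = 5.410×10^8 Pa = 78465 psi
Total = 836.6 + 1159 + 5396 + 2.321×10^5 + 78465 = 3.1791×10^5 psi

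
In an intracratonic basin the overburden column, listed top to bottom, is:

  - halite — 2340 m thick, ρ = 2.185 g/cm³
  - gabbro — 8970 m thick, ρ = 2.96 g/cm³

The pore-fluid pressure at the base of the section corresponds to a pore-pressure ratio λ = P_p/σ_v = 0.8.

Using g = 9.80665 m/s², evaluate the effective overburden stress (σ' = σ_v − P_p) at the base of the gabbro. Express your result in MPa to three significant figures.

Overburden (lithostatic) stress σ_v:
halite: 2185 kg/m³ × 9.80665 m/s² × 2340 m = 5.014×10^7 Pa = 50.14 MPa
gabbro: 2960 kg/m³ × 9.80665 m/s² × 8970 m = 2.604×10^8 Pa = 260.4 MPa
Total = 50.14 + 260.4 = 310.52 MPa
Pore pressure P_p = λ·σ_v = 0.8 × 310.5 MPa = 248.4 MPa
Effective stress σ' = σ_v − P_p = 310.5 − 248.4 = 62.104 MPa

62.1 MPa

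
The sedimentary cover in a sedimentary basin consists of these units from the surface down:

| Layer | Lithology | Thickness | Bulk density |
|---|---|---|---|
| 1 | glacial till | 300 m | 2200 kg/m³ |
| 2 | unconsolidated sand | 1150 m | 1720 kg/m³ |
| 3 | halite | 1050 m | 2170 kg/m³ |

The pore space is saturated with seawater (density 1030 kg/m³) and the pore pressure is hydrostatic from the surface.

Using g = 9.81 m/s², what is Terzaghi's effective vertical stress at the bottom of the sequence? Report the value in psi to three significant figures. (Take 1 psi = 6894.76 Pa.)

Overburden (lithostatic) stress σ_v:
glacial till: 2200 kg/m³ × 9.81 m/s² × 300 m = 6.475×10^6 Pa = 6.475 MPa
unconsolidated sand: 1720 kg/m³ × 9.81 m/s² × 1150 m = 1.940×10^7 Pa = 19.40 MPa
halite: 2170 kg/m³ × 9.81 m/s² × 1050 m = 2.235×10^7 Pa = 22.35 MPa
Total = 6.475 + 19.40 + 22.35 = 48.231 MPa
Pore pressure P_p = 1030 kg/m³ × 9.81 m/s² × 2500 m = 2.526×10^7 Pa = 25.26 MPa
Effective stress σ' = σ_v − P_p = 48.23 − 25.26 = 22.970 MPa = 3331.5 psi

3330 psi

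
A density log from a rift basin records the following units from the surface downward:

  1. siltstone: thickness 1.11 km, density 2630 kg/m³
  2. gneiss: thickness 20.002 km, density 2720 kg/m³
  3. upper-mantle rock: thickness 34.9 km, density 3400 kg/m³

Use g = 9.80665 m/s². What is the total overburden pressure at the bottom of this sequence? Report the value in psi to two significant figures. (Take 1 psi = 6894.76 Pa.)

250000 psi

siltstone: 2630 kg/m³ × 9.80665 m/s² × 1110 m = 2.863×10^7 Pa = 4152 psi
gneiss: 2720 kg/m³ × 9.80665 m/s² × 20002 m = 5.335×10^8 Pa = 77383 psi
upper-mantle rock: 3400 kg/m³ × 9.80665 m/s² × 34900 m = 1.164×10^9 Pa = 1.688×10^5 psi
Total = 4152 + 77383 + 1.688×10^5 = 2.5031×10^5 psi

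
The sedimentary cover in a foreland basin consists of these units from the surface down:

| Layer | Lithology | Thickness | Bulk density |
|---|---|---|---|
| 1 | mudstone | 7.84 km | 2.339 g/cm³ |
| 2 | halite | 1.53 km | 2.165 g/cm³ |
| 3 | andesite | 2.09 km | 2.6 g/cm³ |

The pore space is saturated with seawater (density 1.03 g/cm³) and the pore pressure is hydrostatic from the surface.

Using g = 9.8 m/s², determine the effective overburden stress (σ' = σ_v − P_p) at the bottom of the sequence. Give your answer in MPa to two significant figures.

Overburden (lithostatic) stress σ_v:
mudstone: 2339 kg/m³ × 9.8 m/s² × 7840 m = 1.797×10^8 Pa = 179.7 MPa
halite: 2165 kg/m³ × 9.8 m/s² × 1530 m = 3.246×10^7 Pa = 32.46 MPa
andesite: 2600 kg/m³ × 9.8 m/s² × 2090 m = 5.325×10^7 Pa = 53.25 MPa
Total = 179.7 + 32.46 + 53.25 = 265.43 MPa
Pore pressure P_p = 1030 kg/m³ × 9.8 m/s² × 11460 m = 1.157×10^8 Pa = 115.7 MPa
Effective stress σ' = σ_v − P_p = 265.4 − 115.7 = 149.75 MPa

150 MPa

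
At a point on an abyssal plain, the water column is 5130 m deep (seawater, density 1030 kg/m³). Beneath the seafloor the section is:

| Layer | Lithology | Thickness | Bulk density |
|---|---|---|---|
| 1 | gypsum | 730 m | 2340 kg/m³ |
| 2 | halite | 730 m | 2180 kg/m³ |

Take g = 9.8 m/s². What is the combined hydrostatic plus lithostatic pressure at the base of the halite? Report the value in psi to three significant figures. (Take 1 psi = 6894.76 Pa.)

seawater: 1030 kg/m³ × 9.8 m/s² × 5130 m = 5.178×10^7 Pa = 7510 psi
gypsum: 2340 kg/m³ × 9.8 m/s² × 730 m = 1.674×10^7 Pa = 2428 psi
halite: 2180 kg/m³ × 9.8 m/s² × 730 m = 1.560×10^7 Pa = 2262 psi
Total = 7510 + 2428 + 2262 = 12200 psi

12200 psi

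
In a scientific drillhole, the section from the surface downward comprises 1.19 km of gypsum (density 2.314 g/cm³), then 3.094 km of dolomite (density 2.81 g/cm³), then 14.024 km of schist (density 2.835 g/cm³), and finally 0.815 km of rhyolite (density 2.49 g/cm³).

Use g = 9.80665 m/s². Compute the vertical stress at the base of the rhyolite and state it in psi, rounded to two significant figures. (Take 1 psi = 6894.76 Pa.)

gypsum: 2314 kg/m³ × 9.80665 m/s² × 1190 m = 2.700×10^7 Pa = 3917 psi
dolomite: 2810 kg/m³ × 9.80665 m/s² × 3094 m = 8.526×10^7 Pa = 12366 psi
schist: 2835 kg/m³ × 9.80665 m/s² × 14024 m = 3.899×10^8 Pa = 56549 psi
rhyolite: 2490 kg/m³ × 9.80665 m/s² × 815 m = 1.990×10^7 Pa = 2886 psi
Total = 3917 + 12366 + 56549 + 2886 = 75718 psi

76000 psi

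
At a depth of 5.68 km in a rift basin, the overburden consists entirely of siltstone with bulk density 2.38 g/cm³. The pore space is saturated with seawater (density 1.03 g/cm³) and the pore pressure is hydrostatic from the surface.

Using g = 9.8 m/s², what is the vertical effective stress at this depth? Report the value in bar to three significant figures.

751 bar

Overburden (lithostatic) stress σ_v:
siltstone: 2380 kg/m³ × 9.8 m/s² × 5680 m = 1.325×10^8 Pa = 132.5 MPa
Pore pressure P_p = 1030 kg/m³ × 9.8 m/s² × 5680 m = 5.733×10^7 Pa = 57.33 MPa
Effective stress σ' = σ_v − P_p = 132.5 − 57.33 = 75.146 MPa = 751.46 bar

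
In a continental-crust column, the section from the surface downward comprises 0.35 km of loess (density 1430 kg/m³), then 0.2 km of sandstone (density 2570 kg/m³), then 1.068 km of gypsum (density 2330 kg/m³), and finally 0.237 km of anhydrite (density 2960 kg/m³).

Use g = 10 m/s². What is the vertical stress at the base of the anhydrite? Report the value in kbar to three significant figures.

0.420 kbar

loess: 1430 kg/m³ × 10 m/s² × 350 m = 5.005×10^6 Pa = 0.05005 kbar
sandstone: 2570 kg/m³ × 10 m/s² × 200 m = 5.140×10^6 Pa = 0.05140 kbar
gypsum: 2330 kg/m³ × 10 m/s² × 1068 m = 2.488×10^7 Pa = 0.2488 kbar
anhydrite: 2960 kg/m³ × 10 m/s² × 237 m = 7.015×10^6 Pa = 0.07015 kbar
Total = 0.05005 + 0.05140 + 0.2488 + 0.07015 = 0.42045 kbar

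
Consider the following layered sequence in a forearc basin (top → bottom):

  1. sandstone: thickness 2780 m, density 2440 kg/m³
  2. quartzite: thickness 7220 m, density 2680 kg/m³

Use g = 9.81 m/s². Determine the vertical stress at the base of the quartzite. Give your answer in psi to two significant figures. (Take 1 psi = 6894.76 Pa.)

sandstone: 2440 kg/m³ × 9.81 m/s² × 2780 m = 6.654×10^7 Pa = 9651 psi
quartzite: 2680 kg/m³ × 9.81 m/s² × 7220 m = 1.898×10^8 Pa = 27531 psi
Total = 9651 + 27531 = 37182 psi

37000 psi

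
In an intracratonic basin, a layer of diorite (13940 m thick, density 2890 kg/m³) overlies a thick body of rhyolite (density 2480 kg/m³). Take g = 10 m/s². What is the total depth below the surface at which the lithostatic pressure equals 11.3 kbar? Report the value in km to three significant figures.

Pressure at base of upper layers: 2890×10×13940 = 4.029×10^8 Pa = 4.029 kbar
Remaining pressure to be supplied by rhyolite: 1.130×10^9 − 4.029×10^8 = 7.271×10^8 Pa
Additional depth in rhyolite = 7.271×10^8 Pa / (2480 kg/m³ × 10 m/s²) = 29320 m
Total depth = 13940 m + 29320 m = 43260 m
= 43.260 km

43.3 km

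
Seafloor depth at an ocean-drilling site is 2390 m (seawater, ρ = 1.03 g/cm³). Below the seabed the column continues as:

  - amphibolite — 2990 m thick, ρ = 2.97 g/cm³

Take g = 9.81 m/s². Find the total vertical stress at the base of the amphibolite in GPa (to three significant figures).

seawater: 1030 kg/m³ × 9.81 m/s² × 2390 m = 2.415×10^7 Pa = 0.02415 GPa
amphibolite: 2970 kg/m³ × 9.81 m/s² × 2990 m = 8.712×10^7 Pa = 0.08712 GPa
Total = 0.02415 + 0.08712 = 0.11127 GPa

0.111 GPa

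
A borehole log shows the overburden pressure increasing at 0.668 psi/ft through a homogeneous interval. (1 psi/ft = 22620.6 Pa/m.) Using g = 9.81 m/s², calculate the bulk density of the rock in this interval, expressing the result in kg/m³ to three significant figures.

ρ = (dP/dz)/g = 0.668 psi/ft / 9.81 m/s² = 15111 Pa/m / 9.81 m/s² = 1540.3 kg/m³

1540 kg/m³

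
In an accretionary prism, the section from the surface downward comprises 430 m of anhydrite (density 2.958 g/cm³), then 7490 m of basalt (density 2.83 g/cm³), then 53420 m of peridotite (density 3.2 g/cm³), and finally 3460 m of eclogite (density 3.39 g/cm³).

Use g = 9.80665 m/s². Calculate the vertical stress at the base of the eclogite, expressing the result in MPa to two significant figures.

2000 MPa

anhydrite: 2958 kg/m³ × 9.80665 m/s² × 430 m = 1.247×10^7 Pa = 12.47 MPa
basalt: 2830 kg/m³ × 9.80665 m/s² × 7490 m = 2.079×10^8 Pa = 207.9 MPa
peridotite: 3200 kg/m³ × 9.80665 m/s² × 53420 m = 1.676×10^9 Pa = 1676 MPa
eclogite: 3390 kg/m³ × 9.80665 m/s² × 3460 m = 1.150×10^8 Pa = 115.0 MPa
Total = 12.47 + 207.9 + 1676 + 115.0 = 2011.8 MPa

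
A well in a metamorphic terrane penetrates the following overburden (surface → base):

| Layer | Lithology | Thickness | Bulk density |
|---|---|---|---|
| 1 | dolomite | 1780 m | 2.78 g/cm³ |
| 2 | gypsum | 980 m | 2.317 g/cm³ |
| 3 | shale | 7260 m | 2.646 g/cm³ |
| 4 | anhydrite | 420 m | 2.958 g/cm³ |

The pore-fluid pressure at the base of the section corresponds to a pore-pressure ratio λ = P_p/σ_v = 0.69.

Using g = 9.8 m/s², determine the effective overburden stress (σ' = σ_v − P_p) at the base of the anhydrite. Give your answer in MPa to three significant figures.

Overburden (lithostatic) stress σ_v:
dolomite: 2780 kg/m³ × 9.8 m/s² × 1780 m = 4.849×10^7 Pa = 48.49 MPa
gypsum: 2317 kg/m³ × 9.8 m/s² × 980 m = 2.225×10^7 Pa = 22.25 MPa
shale: 2646 kg/m³ × 9.8 m/s² × 7260 m = 1.883×10^8 Pa = 188.3 MPa
anhydrite: 2958 kg/m³ × 9.8 m/s² × 420 m = 1.218×10^7 Pa = 12.18 MPa
Total = 48.49 + 22.25 + 188.3 + 12.18 = 271.18 MPa
Pore pressure P_p = λ·σ_v = 0.69 × 271.2 MPa = 187.1 MPa
Effective stress σ' = σ_v − P_p = 271.2 − 187.1 = 84.066 MPa

84.1 MPa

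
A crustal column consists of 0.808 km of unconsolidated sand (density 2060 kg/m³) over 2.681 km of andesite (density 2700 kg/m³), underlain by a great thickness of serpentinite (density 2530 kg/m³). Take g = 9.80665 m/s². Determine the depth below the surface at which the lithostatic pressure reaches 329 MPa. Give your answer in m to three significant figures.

13200 m

Pressure at base of upper layers: 2060×9.80665×808 + 2700×9.80665×2681 = 8.731×10^7 Pa = 87.31 MPa
Remaining pressure to be supplied by serpentinite: 3.290×10^8 − 8.731×10^7 = 2.417×10^8 Pa
Additional depth in serpentinite = 2.417×10^8 Pa / (2530 kg/m³ × 9.80665 m/s²) = 9741.3 m
Total depth = 3489 m + 9741.3 m = 13230 m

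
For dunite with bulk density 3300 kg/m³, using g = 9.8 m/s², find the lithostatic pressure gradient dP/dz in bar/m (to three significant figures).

dP/dz = ρg = 3300 kg/m³ × 9.8 m/s² = 32340 Pa/m
= 32340 Pa/m × (1 bar/m / 1.0000×10^5 Pa/m) = 0.32340 bar/m

0.323 bar/m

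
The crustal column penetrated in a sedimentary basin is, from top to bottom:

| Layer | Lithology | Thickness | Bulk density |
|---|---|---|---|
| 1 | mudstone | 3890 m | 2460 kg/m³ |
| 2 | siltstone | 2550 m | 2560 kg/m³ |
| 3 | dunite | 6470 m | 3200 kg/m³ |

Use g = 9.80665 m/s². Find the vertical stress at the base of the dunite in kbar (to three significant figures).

3.61 kbar

mudstone: 2460 kg/m³ × 9.80665 m/s² × 3890 m = 9.384×10^7 Pa = 0.9384 kbar
siltstone: 2560 kg/m³ × 9.80665 m/s² × 2550 m = 6.402×10^7 Pa = 0.6402 kbar
dunite: 3200 kg/m³ × 9.80665 m/s² × 6470 m = 2.030×10^8 Pa = 2.030 kbar
Total = 0.9384 + 0.6402 + 2.030 = 3.6090 kbar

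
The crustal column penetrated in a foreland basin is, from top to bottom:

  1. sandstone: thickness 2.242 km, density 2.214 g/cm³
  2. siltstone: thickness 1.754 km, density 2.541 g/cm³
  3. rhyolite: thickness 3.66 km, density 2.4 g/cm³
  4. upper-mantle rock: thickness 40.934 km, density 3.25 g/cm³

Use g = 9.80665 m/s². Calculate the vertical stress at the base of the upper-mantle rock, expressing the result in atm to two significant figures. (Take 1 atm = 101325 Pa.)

15000 atm

sandstone: 2214 kg/m³ × 9.80665 m/s² × 2242 m = 4.868×10^7 Pa = 480.4 atm
siltstone: 2541 kg/m³ × 9.80665 m/s² × 1754 m = 4.371×10^7 Pa = 431.4 atm
rhyolite: 2400 kg/m³ × 9.80665 m/s² × 3660 m = 8.614×10^7 Pa = 850.2 atm
upper-mantle rock: 3250 kg/m³ × 9.80665 m/s² × 40934 m = 1.305×10^9 Pa = 12876 atm
Total = 480.4 + 431.4 + 850.2 + 12876 = 14638 atm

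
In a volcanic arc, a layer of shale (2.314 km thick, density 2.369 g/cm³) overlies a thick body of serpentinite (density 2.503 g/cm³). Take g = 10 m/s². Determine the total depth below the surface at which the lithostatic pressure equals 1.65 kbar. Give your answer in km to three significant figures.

6.72 km

Pressure at base of upper layers: 2369×10×2314 = 5.482×10^7 Pa = 0.5482 kbar
Remaining pressure to be supplied by serpentinite: 1.650×10^8 − 5.482×10^7 = 1.102×10^8 Pa
Additional depth in serpentinite = 1.102×10^8 Pa / (2503 kg/m³ × 10 m/s²) = 4402.0 m
Total depth = 2314 m + 4402.0 m = 6716.0 m
= 6.7160 km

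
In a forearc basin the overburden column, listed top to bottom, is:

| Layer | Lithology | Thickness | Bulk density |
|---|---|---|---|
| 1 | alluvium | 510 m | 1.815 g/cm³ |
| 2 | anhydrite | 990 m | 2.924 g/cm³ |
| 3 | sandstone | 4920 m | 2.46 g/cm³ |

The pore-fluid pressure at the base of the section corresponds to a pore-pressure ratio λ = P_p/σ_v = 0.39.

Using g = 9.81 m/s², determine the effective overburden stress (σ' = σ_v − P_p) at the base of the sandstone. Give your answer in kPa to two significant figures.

95000 kPa

Overburden (lithostatic) stress σ_v:
alluvium: 1815 kg/m³ × 9.81 m/s² × 510 m = 9.081×10^6 Pa = 9.081 MPa
anhydrite: 2924 kg/m³ × 9.81 m/s² × 990 m = 2.840×10^7 Pa = 28.40 MPa
sandstone: 2460 kg/m³ × 9.81 m/s² × 4920 m = 1.187×10^8 Pa = 118.7 MPa
Total = 9.081 + 28.40 + 118.7 = 156.21 MPa
Pore pressure P_p = λ·σ_v = 0.39 × 156.2 MPa = 60.92 MPa
Effective stress σ' = σ_v − P_p = 156.2 − 60.92 = 95.288 MPa = 95288 kPa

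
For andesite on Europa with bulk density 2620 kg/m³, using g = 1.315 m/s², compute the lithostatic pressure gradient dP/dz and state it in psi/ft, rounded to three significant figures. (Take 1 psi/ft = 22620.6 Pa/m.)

0.152 psi/ft

dP/dz = ρg = 2620 kg/m³ × 1.315 m/s² = 3445.3 Pa/m
= 3445.3 Pa/m × (1 psi/ft / 22621 Pa/m) = 0.15231 psi/ft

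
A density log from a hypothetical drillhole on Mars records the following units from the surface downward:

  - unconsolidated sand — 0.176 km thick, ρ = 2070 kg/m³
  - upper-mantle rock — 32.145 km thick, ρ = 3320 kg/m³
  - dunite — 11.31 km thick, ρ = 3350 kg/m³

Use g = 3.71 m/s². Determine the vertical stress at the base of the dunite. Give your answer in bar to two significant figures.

unconsolidated sand: 2070 kg/m³ × 3.71 m/s² × 176 m = 1.352×10^6 Pa = 13.52 bar
upper-mantle rock: 3320 kg/m³ × 3.71 m/s² × 32145 m = 3.959×10^8 Pa = 3959 bar
dunite: 3350 kg/m³ × 3.71 m/s² × 11310 m = 1.406×10^8 Pa = 1406 bar
Total = 13.52 + 3959 + 1406 = 5378.5 bar

5400 bar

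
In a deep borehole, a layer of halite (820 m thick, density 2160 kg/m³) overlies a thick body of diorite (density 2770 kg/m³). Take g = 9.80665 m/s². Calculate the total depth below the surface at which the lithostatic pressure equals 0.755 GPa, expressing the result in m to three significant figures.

Pressure at base of upper layers: 2160×9.80665×820 = 1.737×10^7 Pa = 0.01737 GPa
Remaining pressure to be supplied by diorite: 7.550×10^8 − 1.737×10^7 = 7.376×10^8 Pa
Additional depth in diorite = 7.376×10^8 Pa / (2770 kg/m³ × 9.80665 m/s²) = 27154 m
Total depth = 820 m + 27154 m = 27974 m

28000 m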